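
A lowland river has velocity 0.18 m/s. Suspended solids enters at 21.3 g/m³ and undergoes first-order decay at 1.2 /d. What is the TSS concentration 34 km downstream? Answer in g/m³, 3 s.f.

Travel time t = 34 km / 0.18 m/s = 3.4e+04/0.18 = 1.889e+05 s = 2.186 d.
First-order decay: C = 21.3·exp(−1.2·2.186) = 21.3·0.07255 = 1.545 g/m³.

1.55 g/m³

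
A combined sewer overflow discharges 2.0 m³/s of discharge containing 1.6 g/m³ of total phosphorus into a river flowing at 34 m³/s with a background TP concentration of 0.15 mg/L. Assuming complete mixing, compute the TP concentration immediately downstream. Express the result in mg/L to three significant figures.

Flow-weighted mixing gives C = (2·1.6 + 34·0.15) / (2 + 34) = 8.3/36 = 0.2306 mg/L.

0.231 mg/L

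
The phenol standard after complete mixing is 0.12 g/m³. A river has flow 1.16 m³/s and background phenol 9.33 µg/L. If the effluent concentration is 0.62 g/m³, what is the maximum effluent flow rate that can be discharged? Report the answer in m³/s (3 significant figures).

9.33 µg/L = 0.00933 mg/L.
Mass balance at complete mixing: C_std·(Q_w + Q_r) = Q_w·C_e + Q_r·C_b.
Rearranging, Q_w = Q_r·(C_std − C_b)/(C_e − C_std) = 1.16·(0.12 − 0.00933) / (0.62 − 0.12) = 0.2568 m³/s.

0.257 m³/s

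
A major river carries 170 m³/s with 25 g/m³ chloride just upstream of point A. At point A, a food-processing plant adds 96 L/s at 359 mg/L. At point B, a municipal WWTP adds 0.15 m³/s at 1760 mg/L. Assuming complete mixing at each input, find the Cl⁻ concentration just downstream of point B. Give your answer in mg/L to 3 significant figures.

96 L/s = 0.096 m³/s.
After input A: C = (170·25 + 0.096·359) / 170.1 = 25.19 mg/L.
After input B: C = (170.1·25.19 + 0.15·1760) / 170.2 = 26.72 mg/L.

26.7 mg/L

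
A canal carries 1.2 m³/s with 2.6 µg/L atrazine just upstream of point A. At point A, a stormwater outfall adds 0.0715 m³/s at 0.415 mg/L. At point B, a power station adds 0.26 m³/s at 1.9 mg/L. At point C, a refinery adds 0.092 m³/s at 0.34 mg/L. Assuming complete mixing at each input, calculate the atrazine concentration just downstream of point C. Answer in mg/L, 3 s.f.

2.6 µg/L = 0.0026 mg/L.
After input A: C = (1.2·0.0026 + 0.0715·0.415) / 1.271 = 0.02579 mg/L.
After input B: C = (1.271·0.02579 + 0.26·1.9) / 1.531 = 0.344 mg/L.
After input C: C = (1.531·0.344 + 0.092·0.34) / 1.623 = 0.3437 mg/L.

0.344 mg/L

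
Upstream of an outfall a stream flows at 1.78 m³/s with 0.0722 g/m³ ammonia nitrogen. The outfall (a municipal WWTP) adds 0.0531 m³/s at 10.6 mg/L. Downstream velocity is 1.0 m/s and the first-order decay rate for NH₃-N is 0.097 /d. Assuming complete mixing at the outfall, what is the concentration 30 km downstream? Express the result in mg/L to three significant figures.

0.365 mg/L

After complete mixing, C₀ = (0.0531·10.6 + 1.78·0.0722) / 1.833 = 0.3772 mg/L.
Travel time t = 3e+04 m / 1.0 m/s = 3e+04 s = 0.3472 d.
C = 0.3772·exp(−0.097·0.3472) = 0.3772·0.9669 = 0.3647 mg/L.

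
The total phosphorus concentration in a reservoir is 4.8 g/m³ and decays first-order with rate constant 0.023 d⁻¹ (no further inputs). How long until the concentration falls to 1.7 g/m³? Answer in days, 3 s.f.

45.1 d

t = ln(C₀/C)/k = ln(4.8/1.7)/0.023 = 1.038/0.023 = 45.13 d.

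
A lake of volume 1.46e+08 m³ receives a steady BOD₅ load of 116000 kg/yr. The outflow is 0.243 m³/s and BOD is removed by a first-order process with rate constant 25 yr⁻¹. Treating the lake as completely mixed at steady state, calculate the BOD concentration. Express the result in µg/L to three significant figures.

Outflow Q = 0.243 m³/s × 3.156e+07 s/yr = 7.668e+06 m³/yr.
Steady-state CSTR mass balance: W = Q·C + k·V·C, so C = W/(Q + kV).
Q + kV = 7.668e+06 + 25·1.46e+08 = 3.658e+09 m³/yr.
C = 116000/3.658e+09 = 3.171e-05 kg/m³ = 0.03171 mg/L = 31.71 µg/L.

31.7 µg/L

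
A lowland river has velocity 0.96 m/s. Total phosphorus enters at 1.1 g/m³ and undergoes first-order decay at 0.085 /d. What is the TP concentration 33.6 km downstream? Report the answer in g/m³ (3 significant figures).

Travel time t = 33.6 km / 0.96 m/s = 3.36e+04/0.96 = 3.5e+04 s = 0.4051 d.
First-order decay: C = 1.1·exp(−0.085·0.4051) = 1.1·0.9662 = 1.063 g/m³.

1.06 g/m³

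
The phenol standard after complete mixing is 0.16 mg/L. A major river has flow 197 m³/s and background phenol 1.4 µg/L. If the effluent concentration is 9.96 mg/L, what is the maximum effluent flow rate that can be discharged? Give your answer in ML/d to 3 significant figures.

1.4 µg/L = 0.0014 mg/L.
Mass balance at complete mixing: C_std·(Q_w + Q_r) = Q_w·C_e + Q_r·C_b.
Rearranging, Q_w = Q_r·(C_std − C_b)/(C_e − C_std) = 197·(0.16 − 0.0014) / (9.96 − 0.16) = 3.188 m³/s.
= 275.5 ML/d.

275 ML/d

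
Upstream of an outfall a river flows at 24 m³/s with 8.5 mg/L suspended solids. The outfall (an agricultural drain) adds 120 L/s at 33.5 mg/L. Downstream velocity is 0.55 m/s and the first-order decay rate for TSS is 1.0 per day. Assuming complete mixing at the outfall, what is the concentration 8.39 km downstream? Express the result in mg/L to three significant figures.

120 L/s = 0.12 m³/s.
After complete mixing, C₀ = (0.12·33.5 + 24·8.5) / 24.12 = 8.624 mg/L.
Travel time t = 8390 m / 0.55 m/s = 1.525e+04 s = 0.1766 d.
C = 8.624·exp(−1.0·0.1766) = 8.624·0.8382 = 7.229 mg/L.

7.23 mg/L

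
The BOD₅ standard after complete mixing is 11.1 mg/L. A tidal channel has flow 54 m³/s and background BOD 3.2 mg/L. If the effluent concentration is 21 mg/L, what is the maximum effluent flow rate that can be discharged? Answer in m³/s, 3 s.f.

43.1 m³/s

Mass balance at complete mixing: C_std·(Q_w + Q_r) = Q_w·C_e + Q_r·C_b.
Rearranging, Q_w = Q_r·(C_std − C_b)/(C_e − C_std) = 54·(11.1 − 3.2) / (21 − 11.1) = 43.09 m³/s.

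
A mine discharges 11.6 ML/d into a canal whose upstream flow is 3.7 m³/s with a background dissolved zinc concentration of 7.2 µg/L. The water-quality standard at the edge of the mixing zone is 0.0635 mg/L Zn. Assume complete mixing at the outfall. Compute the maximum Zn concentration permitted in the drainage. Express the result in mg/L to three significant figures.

11.6 ML/d = 0.1343 m³/s.
7.2 µg/L = 0.0072 mg/L.
Mass balance: 0.0635·3.834 = 0.1343·Cₑ + 3.7·0.0072.
Cₑ = (0.2435 − 0.02664) / 0.1343 = 1.615 mg/L.

1.62 mg/L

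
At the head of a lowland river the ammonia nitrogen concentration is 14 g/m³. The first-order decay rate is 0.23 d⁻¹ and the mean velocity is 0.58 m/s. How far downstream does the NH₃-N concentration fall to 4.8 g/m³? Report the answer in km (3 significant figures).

From C = C₀·e^(−kt), t = ln(C₀/C)/k = ln(14/4.8)/0.23 = 1.07/0.23 = 4.654 d.
Distance = v·t = 0.58 m/s × 4.021e+05 s = 2.332e+05 m = 233.2 km.

233 km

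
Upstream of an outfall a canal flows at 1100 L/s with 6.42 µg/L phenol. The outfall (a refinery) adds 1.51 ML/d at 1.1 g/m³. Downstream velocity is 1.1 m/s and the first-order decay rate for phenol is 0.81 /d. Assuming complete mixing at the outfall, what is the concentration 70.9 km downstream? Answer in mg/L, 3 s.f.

1.51 ML/d = 0.01748 m³/s.
1100 L/s = 1.1 m³/s.
6.42 µg/L = 0.00642 mg/L.
After complete mixing, C₀ = (0.01748·1.1 + 1.1·0.00642) / 1.117 = 0.02352 mg/L.
Travel time t = 7.09e+04 m / 1.1 m/s = 6.445e+04 s = 0.746 d.
C = 0.02352·exp(−0.81·0.746) = 0.02352·0.5465 = 0.01285 mg/L.

0.0129 mg/L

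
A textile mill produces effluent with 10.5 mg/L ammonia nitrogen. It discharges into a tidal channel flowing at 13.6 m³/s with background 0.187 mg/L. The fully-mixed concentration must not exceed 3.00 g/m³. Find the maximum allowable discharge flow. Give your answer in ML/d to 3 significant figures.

441 ML/d

Mass balance at complete mixing: C_std·(Q_w + Q_r) = Q_w·C_e + Q_r·C_b.
Rearranging, Q_w = Q_r·(C_std − C_b)/(C_e − C_std) = 13.6·(3 − 0.187) / (10.5 − 3) = 5.101 m³/s.
= 440.7 ML/d.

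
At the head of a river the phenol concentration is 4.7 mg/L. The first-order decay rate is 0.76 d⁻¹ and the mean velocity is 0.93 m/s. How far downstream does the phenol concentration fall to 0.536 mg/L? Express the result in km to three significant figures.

230 km

From C = C₀·e^(−kt), t = ln(C₀/C)/k = ln(4.7/0.536)/0.76 = 2.171/0.76 = 2.857 d.
Distance = v·t = 0.93 m/s × 2.468e+05 s = 2.296e+05 m = 229.6 km.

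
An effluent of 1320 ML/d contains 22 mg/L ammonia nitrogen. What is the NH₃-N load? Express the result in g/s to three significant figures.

1320 ML/d = 15.28 m³/s.
Mass flux = Q·C = 15.28 m³/s × 22 g/m³ = 336.1 g/s.

336 g/s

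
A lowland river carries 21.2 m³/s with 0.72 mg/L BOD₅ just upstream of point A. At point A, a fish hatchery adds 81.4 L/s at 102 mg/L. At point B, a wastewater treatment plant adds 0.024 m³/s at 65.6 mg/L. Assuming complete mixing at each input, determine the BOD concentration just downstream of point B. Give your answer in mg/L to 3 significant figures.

1.18 mg/L

81.4 L/s = 0.0814 m³/s.
After input A: C = (21.2·0.72 + 0.0814·102) / 21.28 = 1.107 mg/L.
After input B: C = (21.28·1.107 + 0.024·65.6) / 21.31 = 1.18 mg/L.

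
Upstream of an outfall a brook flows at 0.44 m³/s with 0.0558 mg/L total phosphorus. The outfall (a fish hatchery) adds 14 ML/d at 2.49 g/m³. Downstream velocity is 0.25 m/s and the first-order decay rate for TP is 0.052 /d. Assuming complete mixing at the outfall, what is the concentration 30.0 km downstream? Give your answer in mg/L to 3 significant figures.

0.661 mg/L

14 ML/d = 0.162 m³/s.
After complete mixing, C₀ = (0.162·2.49 + 0.44·0.0558) / 0.602 = 0.711 mg/L.
Travel time t = 3e+04 m / 0.25 m/s = 1.2e+05 s = 1.389 d.
C = 0.711·exp(−0.052·1.389) = 0.711·0.9303 = 0.6614 mg/L.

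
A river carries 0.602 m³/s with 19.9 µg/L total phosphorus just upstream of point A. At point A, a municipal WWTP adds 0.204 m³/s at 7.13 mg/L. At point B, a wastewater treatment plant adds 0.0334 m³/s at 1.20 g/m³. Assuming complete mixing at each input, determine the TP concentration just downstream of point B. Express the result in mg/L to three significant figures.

1.79 mg/L

19.9 µg/L = 0.0199 mg/L.
After input A: C = (0.602·0.0199 + 0.204·7.13) / 0.806 = 1.819 mg/L.
After input B: C = (0.806·1.819 + 0.0334·1.2) / 0.8394 = 1.795 mg/L.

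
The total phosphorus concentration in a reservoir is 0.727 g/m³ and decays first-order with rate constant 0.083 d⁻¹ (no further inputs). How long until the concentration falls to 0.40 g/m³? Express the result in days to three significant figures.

t = ln(C₀/C)/k = ln(0.727/0.40)/0.083 = 0.5975/0.083 = 7.198 d.

7.20 d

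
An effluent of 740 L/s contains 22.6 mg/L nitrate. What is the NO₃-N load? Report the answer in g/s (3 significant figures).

16.7 g/s

740 L/s = 0.74 m³/s.
Mass flux = Q·C = 0.74 m³/s × 22.6 g/m³ = 16.72 g/s.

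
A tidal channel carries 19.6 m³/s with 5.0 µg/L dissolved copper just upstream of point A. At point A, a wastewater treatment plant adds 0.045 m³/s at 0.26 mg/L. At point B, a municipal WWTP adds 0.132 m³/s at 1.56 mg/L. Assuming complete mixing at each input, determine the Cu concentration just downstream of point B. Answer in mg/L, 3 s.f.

0.0160 mg/L

5.0 µg/L = 0.005 mg/L.
After input A: C = (19.6·0.005 + 0.045·0.26) / 19.65 = 0.005584 mg/L.
After input B: C = (19.65·0.005584 + 0.132·1.56) / 19.78 = 0.01596 mg/L.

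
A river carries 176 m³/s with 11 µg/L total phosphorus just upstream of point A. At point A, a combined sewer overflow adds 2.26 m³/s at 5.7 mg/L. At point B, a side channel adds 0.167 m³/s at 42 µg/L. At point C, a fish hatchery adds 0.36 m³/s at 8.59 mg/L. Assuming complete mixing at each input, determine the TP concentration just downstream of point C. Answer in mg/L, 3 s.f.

0.100 mg/L

11 µg/L = 0.011 mg/L.
After input A: C = (176·0.011 + 2.26·5.7) / 178.3 = 0.08313 mg/L.
42 µg/L = 0.042 mg/L.
After input B: C = (178.3·0.08313 + 0.167·0.042) / 178.4 = 0.08309 mg/L.
After input C: C = (178.4·0.08309 + 0.36·8.59) / 178.8 = 0.1002 mg/L.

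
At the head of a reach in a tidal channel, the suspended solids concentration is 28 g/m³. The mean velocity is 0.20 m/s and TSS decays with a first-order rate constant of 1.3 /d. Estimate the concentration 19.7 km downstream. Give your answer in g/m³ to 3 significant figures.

Travel time t = 19.7 km / 0.20 m/s = 1.97e+04/0.20 = 9.85e+04 s = 1.14 d.
First-order decay: C = 28·exp(−1.3·1.14) = 28·0.2272 = 6.361 g/m³.

6.36 g/m³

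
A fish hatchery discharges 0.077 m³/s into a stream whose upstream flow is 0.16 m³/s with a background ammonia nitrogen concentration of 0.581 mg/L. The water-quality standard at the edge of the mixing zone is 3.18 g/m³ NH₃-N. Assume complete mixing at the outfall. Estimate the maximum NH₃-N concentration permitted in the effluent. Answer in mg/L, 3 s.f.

Mass balance: 3.18·0.237 = 0.077·Cₑ + 0.16·0.581.
Cₑ = (0.7537 − 0.09296) / 0.077 = 8.581 mg/L.

8.58 mg/L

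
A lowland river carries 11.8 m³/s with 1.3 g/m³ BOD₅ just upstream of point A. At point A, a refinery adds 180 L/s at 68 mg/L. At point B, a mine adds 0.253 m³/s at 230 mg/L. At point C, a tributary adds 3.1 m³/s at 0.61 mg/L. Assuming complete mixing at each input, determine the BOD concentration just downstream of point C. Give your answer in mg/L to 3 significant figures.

5.72 mg/L

180 L/s = 0.18 m³/s.
After input A: C = (11.8·1.3 + 0.18·68) / 11.98 = 2.302 mg/L.
After input B: C = (11.98·2.302 + 0.253·230) / 12.23 = 7.011 mg/L.
After input C: C = (12.23·7.011 + 3.1·0.61) / 15.33 = 5.717 mg/L.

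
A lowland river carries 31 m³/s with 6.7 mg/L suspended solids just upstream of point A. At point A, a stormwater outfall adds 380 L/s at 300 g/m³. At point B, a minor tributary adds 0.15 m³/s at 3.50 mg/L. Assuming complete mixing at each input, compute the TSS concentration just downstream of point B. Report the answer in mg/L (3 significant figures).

10.2 mg/L

380 L/s = 0.38 m³/s.
After input A: C = (31·6.7 + 0.38·300) / 31.38 = 10.25 mg/L.
After input B: C = (31.38·10.25 + 0.15·3.5) / 31.53 = 10.22 mg/L.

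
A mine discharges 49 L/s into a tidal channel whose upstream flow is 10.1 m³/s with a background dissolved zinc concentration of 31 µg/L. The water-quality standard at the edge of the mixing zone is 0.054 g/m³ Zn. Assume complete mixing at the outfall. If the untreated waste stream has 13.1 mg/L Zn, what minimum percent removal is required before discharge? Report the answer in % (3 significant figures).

49 L/s = 0.049 m³/s.
31 µg/L = 0.031 mg/L.
Mass balance: 0.054·10.15 = 0.049·Cₑ + 10.1·0.031.
Cₑ = (0.548 − 0.3131) / 0.049 = 4.795 mg/L.
Required removal = 1 − 4.795/13.1 = 63.4 %.

63.4 %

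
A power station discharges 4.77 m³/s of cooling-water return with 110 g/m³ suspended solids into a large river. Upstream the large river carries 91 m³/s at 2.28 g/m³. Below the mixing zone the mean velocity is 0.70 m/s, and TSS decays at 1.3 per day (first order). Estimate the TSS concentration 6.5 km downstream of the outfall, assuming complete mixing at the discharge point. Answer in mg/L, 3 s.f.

6.65 mg/L

After complete mixing, C₀ = (4.77·110 + 91·2.28) / 95.77 = 7.645 mg/L.
Travel time t = 6500 m / 0.70 m/s = 9286 s = 0.1075 d.
C = 7.645·exp(−1.3·0.1075) = 7.645·0.8696 = 6.648 mg/L.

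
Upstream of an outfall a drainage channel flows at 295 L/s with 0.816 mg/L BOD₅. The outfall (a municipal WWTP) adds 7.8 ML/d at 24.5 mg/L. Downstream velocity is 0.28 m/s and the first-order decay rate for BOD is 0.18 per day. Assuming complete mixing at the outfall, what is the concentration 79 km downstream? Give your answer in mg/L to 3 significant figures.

3.54 mg/L

7.8 ML/d = 0.09028 m³/s.
295 L/s = 0.295 m³/s.
After complete mixing, C₀ = (0.09028·24.5 + 0.295·0.816) / 0.3853 = 6.366 mg/L.
Travel time t = 7.9e+04 m / 0.28 m/s = 2.821e+05 s = 3.266 d.
C = 6.366·exp(−0.18·3.266) = 6.366·0.5555 = 3.536 mg/L.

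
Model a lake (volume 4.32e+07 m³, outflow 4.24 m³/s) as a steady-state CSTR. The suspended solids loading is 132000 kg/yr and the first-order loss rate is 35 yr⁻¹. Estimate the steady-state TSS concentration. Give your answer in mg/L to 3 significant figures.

Outflow Q = 4.24 m³/s × 3.156e+07 s/yr = 1.338e+08 m³/yr.
Steady-state CSTR mass balance: W = Q·C + k·V·C, so C = W/(Q + kV).
Q + kV = 1.338e+08 + 35·4.32e+07 = 1.646e+09 m³/yr.
C = 132000/1.646e+09 = 8.02e-05 kg/m³ = 0.0802 mg/L.

0.0802 mg/L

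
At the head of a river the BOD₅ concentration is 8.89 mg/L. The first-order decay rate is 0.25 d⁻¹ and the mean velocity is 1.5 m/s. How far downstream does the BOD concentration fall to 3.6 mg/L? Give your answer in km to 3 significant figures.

From C = C₀·e^(−kt), t = ln(C₀/C)/k = ln(8.89/3.6)/0.25 = 0.904/0.25 = 3.616 d.
Distance = v·t = 1.5 m/s × 3.124e+05 s = 4.686e+05 m = 468.6 km.

469 km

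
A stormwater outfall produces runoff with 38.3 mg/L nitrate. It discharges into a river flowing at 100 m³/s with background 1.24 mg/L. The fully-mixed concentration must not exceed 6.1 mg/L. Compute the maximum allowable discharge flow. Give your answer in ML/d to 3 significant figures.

Mass balance at complete mixing: C_std·(Q_w + Q_r) = Q_w·C_e + Q_r·C_b.
Rearranging, Q_w = Q_r·(C_std − C_b)/(C_e − C_std) = 100·(6.1 − 1.24) / (38.3 − 6.1) = 15.09 m³/s.
= 1304 ML/d.

1300 ML/d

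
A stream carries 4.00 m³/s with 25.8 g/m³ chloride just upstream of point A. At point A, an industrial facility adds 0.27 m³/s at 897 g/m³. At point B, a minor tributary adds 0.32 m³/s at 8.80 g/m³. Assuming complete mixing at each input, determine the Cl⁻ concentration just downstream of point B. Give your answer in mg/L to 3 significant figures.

After input A: C = (4·25.8 + 0.27·897) / 4.27 = 80.89 mg/L.
After input B: C = (4.27·80.89 + 0.32·8.8) / 4.59 = 75.86 mg/L.

75.9 mg/L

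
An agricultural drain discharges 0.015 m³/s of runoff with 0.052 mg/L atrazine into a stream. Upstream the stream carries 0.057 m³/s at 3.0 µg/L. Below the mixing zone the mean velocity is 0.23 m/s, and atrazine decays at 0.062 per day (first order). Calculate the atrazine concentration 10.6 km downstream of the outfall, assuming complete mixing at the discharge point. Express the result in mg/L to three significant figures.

0.0128 mg/L

3.0 µg/L = 0.003 mg/L.
After complete mixing, C₀ = (0.015·0.052 + 0.057·0.003) / 0.072 = 0.01321 mg/L.
Travel time t = 1.06e+04 m / 0.23 m/s = 4.609e+04 s = 0.5334 d.
C = 0.01321·exp(−0.062·0.5334) = 0.01321·0.9675 = 0.01278 mg/L.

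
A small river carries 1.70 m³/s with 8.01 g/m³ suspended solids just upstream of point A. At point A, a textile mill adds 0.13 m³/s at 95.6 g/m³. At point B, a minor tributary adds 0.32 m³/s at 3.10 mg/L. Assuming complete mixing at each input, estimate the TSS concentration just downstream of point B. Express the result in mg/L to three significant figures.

After input A: C = (1.7·8.01 + 0.13·95.6) / 1.83 = 14.23 mg/L.
After input B: C = (1.83·14.23 + 0.32·3.1) / 2.15 = 12.58 mg/L.

12.6 mg/L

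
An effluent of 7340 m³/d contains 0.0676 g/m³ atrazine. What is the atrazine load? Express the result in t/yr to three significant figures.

0.181 t/yr

7340 m³/d = 0.08495 m³/s.
Mass flux = Q·C = 0.08495 m³/s × 0.0676 g/m³ = 0.005743 g/s.
= 0.005743 g/s × 31.56 = 0.1812 t/yr.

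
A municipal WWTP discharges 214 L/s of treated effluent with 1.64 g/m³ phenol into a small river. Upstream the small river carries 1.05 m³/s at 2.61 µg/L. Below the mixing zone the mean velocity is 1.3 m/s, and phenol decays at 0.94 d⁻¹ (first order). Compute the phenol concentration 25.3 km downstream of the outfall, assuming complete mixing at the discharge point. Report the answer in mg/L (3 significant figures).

214 L/s = 0.214 m³/s.
2.61 µg/L = 0.00261 mg/L.
After complete mixing, C₀ = (0.214·1.64 + 1.05·0.00261) / 1.264 = 0.2798 mg/L.
Travel time t = 2.53e+04 m / 1.3 m/s = 1.946e+04 s = 0.2252 d.
C = 0.2798·exp(−0.94·0.2252) = 0.2798·0.8092 = 0.2264 mg/L.

0.226 mg/L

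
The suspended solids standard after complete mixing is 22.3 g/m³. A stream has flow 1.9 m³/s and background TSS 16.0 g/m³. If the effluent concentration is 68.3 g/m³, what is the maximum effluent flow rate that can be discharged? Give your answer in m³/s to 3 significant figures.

0.260 m³/s

Mass balance at complete mixing: C_std·(Q_w + Q_r) = Q_w·C_e + Q_r·C_b.
Rearranging, Q_w = Q_r·(C_std − C_b)/(C_e − C_std) = 1.9·(22.3 − 16) / (68.3 − 22.3) = 0.2602 m³/s.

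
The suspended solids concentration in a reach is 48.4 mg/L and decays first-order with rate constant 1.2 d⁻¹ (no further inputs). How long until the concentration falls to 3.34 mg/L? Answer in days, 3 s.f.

2.23 d

t = ln(C₀/C)/k = ln(48.4/3.34)/1.2 = 2.674/1.2 = 2.228 d.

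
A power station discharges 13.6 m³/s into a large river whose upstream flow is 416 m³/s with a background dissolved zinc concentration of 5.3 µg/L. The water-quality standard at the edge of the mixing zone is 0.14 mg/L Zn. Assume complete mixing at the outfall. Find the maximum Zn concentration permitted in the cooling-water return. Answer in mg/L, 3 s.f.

5.3 µg/L = 0.0053 mg/L.
Mass balance: 0.14·429.6 = 13.6·Cₑ + 416·0.0053.
Cₑ = (60.14 − 2.205) / 13.6 = 4.26 mg/L.

4.26 mg/L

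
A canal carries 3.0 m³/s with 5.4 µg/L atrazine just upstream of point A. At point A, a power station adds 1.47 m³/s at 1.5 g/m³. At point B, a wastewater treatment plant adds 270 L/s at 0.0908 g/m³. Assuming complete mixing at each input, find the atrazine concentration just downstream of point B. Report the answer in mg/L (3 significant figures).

0.474 mg/L

5.4 µg/L = 0.0054 mg/L.
After input A: C = (3·0.0054 + 1.47·1.5) / 4.47 = 0.4969 mg/L.
270 L/s = 0.27 m³/s.
After input B: C = (4.47·0.4969 + 0.27·0.0908) / 4.74 = 0.4738 mg/L.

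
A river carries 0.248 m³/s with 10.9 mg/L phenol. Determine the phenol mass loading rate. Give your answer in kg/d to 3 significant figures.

234 kg/d

Mass flux = Q·C = 0.248 m³/s × 10.9 g/m³ = 2.703 g/s.
= 2.703 g/s × 86.4 = 233.6 kg/d.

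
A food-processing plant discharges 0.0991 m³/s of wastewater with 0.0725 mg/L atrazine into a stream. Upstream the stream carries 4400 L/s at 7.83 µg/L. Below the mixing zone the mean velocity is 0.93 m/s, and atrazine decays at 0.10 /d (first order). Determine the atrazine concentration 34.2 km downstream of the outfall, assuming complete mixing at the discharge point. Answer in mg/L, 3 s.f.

4400 L/s = 4.4 m³/s.
7.83 µg/L = 0.00783 mg/L.
After complete mixing, C₀ = (0.0991·0.0725 + 4.4·0.00783) / 4.499 = 0.009254 mg/L.
Travel time t = 3.42e+04 m / 0.93 m/s = 3.677e+04 s = 0.4256 d.
C = 0.009254·exp(−0.10·0.4256) = 0.009254·0.9583 = 0.008869 mg/L.

0.00887 mg/L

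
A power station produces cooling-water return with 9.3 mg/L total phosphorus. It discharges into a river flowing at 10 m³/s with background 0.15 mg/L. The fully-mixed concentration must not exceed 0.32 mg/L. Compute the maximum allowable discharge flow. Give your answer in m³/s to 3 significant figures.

Mass balance at complete mixing: C_std·(Q_w + Q_r) = Q_w·C_e + Q_r·C_b.
Rearranging, Q_w = Q_r·(C_std − C_b)/(C_e − C_std) = 10·(0.32 − 0.15) / (9.3 − 0.32) = 0.1893 m³/s.

0.189 m³/s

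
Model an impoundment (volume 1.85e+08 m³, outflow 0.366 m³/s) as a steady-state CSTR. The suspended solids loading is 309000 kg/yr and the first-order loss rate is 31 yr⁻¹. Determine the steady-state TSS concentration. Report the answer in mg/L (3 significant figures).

0.0538 mg/L

Outflow Q = 0.366 m³/s × 3.156e+07 s/yr = 1.155e+07 m³/yr.
Steady-state CSTR mass balance: W = Q·C + k·V·C, so C = W/(Q + kV).
Q + kV = 1.155e+07 + 31·1.85e+08 = 5.747e+09 m³/yr.
C = 309000/5.747e+09 = 5.377e-05 kg/m³ = 0.05377 mg/L.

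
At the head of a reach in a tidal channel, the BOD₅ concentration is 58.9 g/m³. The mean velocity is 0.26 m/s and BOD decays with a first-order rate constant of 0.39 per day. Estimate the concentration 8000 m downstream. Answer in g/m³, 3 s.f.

51.3 g/m³

Travel time t = 8000 m / 0.26 m/s = 8000/0.26 = 3.077e+04 s = 0.3561 d.
First-order decay: C = 58.9·exp(−0.39·0.3561) = 58.9·0.8703 = 51.26 g/m³.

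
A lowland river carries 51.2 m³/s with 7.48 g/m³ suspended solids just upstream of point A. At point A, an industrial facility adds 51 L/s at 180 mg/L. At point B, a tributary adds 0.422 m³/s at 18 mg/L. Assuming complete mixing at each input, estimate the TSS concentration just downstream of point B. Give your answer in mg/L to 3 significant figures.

51 L/s = 0.051 m³/s.
After input A: C = (51.2·7.48 + 0.051·180) / 51.25 = 7.652 mg/L.
After input B: C = (51.25·7.652 + 0.422·18) / 51.67 = 7.736 mg/L.

7.74 mg/L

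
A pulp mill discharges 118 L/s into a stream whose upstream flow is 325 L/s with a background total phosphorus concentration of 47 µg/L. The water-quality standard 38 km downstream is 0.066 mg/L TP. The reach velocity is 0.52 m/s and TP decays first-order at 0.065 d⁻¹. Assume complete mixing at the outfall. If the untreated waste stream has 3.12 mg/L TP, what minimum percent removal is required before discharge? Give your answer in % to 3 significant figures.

95.8 %

118 L/s = 0.118 m³/s.
325 L/s = 0.325 m³/s.
47 µg/L = 0.047 mg/L.
Travel time to the compliance point: t = 3.8e+04/0.52 = 7.308e+04 s = 0.8458 d; decay factor exp(−0.065·0.8458) = 0.9465.
So the concentration just after mixing may be at most 0.066/0.9465 = 0.06973 mg/L.
Mass balance: 0.06973·0.443 = 0.118·Cₑ + 0.325·0.047.
Cₑ = (0.03089 − 0.01528) / 0.118 = 0.1323 mg/L.
Required removal = 1 − 0.1323/3.12 = 95.76 %.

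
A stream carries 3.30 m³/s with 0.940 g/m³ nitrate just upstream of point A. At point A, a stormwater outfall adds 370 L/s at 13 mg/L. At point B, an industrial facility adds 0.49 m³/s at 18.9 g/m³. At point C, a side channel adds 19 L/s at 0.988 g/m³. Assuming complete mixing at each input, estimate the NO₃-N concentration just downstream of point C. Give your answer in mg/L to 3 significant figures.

4.11 mg/L

370 L/s = 0.37 m³/s.
After input A: C = (3.3·0.94 + 0.37·13) / 3.67 = 2.156 mg/L.
After input B: C = (3.67·2.156 + 0.49·18.9) / 4.16 = 4.128 mg/L.
19 L/s = 0.019 m³/s.
After input C: C = (4.16·4.128 + 0.019·0.988) / 4.179 = 4.114 mg/L.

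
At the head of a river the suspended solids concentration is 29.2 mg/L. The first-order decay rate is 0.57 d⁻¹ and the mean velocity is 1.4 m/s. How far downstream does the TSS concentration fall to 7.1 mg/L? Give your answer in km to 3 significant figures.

300 km

From C = C₀·e^(−kt), t = ln(C₀/C)/k = ln(29.2/7.1)/0.57 = 1.414/0.57 = 2.481 d.
Distance = v·t = 1.4 m/s × 2.143e+05 s = 3.001e+05 m = 300.1 km.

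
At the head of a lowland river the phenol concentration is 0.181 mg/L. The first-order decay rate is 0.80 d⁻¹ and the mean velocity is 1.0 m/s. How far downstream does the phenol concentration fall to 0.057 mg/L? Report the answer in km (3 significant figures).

From C = C₀·e^(−kt), t = ln(C₀/C)/k = ln(0.181/0.057)/0.80 = 1.155/0.80 = 1.444 d.
Distance = v·t = 1.0 m/s × 1.248e+05 s = 1.248e+05 m = 124.8 km.

125 km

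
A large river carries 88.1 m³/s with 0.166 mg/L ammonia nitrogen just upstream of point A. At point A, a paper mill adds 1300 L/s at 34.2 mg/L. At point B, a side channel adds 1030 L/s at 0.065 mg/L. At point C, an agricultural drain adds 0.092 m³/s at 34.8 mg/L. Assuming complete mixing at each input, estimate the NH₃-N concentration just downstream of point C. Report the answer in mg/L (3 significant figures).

0.689 mg/L

1300 L/s = 1.3 m³/s.
After input A: C = (88.1·0.166 + 1.3·34.2) / 89.4 = 0.6609 mg/L.
1030 L/s = 1.03 m³/s.
After input B: C = (89.4·0.6609 + 1.03·0.065) / 90.43 = 0.6541 mg/L.
After input C: C = (90.43·0.6541 + 0.092·34.8) / 90.52 = 0.6888 mg/L.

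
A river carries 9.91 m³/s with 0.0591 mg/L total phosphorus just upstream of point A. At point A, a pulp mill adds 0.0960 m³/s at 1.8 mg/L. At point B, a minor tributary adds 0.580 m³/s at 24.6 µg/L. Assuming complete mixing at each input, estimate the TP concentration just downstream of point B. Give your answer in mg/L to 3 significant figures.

After input A: C = (9.91·0.0591 + 0.096·1.8) / 10.01 = 0.0758 mg/L.
24.6 µg/L = 0.0246 mg/L.
After input B: C = (10.01·0.0758 + 0.58·0.0246) / 10.59 = 0.073 mg/L.

0.0730 mg/L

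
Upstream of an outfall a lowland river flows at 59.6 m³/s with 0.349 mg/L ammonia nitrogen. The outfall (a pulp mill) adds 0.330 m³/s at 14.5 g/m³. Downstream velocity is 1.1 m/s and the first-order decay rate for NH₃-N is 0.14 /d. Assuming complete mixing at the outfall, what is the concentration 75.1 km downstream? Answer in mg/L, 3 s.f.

0.382 mg/L

After complete mixing, C₀ = (0.33·14.5 + 59.6·0.349) / 59.93 = 0.4269 mg/L.
Travel time t = 7.51e+04 m / 1.1 m/s = 6.827e+04 s = 0.7902 d.
C = 0.4269·exp(−0.14·0.7902) = 0.4269·0.8953 = 0.3822 mg/L.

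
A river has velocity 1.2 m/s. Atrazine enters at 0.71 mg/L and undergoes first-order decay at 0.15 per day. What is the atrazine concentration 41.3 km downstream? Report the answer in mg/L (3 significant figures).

0.669 mg/L

Travel time t = 41.3 km / 1.2 m/s = 4.13e+04/1.2 = 3.442e+04 s = 0.3983 d.
First-order decay: C = 0.71·exp(−0.15·0.3983) = 0.71·0.942 = 0.6688 mg/L.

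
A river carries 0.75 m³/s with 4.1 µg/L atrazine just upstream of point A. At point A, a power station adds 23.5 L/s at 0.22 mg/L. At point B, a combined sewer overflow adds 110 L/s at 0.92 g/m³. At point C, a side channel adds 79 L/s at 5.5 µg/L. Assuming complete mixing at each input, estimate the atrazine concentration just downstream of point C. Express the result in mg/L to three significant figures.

4.1 µg/L = 0.0041 mg/L.
23.5 L/s = 0.0235 m³/s.
After input A: C = (0.75·0.0041 + 0.0235·0.22) / 0.7735 = 0.01066 mg/L.
110 L/s = 0.11 m³/s.
After input B: C = (0.7735·0.01066 + 0.11·0.92) / 0.8835 = 0.1239 mg/L.
79 L/s = 0.079 m³/s.
5.5 µg/L = 0.0055 mg/L.
After input C: C = (0.8835·0.1239 + 0.079·0.0055) / 0.9625 = 0.1142 mg/L.

0.114 mg/L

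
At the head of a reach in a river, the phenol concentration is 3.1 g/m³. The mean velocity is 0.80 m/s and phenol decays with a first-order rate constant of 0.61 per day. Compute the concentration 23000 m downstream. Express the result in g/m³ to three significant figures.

2.53 g/m³

Travel time t = 23000 m / 0.80 m/s = 2.3e+04/0.80 = 2.875e+04 s = 0.3328 d.
First-order decay: C = 3.1·exp(−0.61·0.3328) = 3.1·0.8163 = 2.531 g/m³.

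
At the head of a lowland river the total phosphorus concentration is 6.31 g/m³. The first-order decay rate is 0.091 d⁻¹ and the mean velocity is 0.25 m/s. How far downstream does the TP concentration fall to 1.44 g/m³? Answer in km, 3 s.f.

From C = C₀·e^(−kt), t = ln(C₀/C)/k = ln(6.31/1.44)/0.091 = 1.477/0.091 = 16.24 d.
Distance = v·t = 0.25 m/s × 1.403e+06 s = 3.507e+05 m = 350.7 km.

351 km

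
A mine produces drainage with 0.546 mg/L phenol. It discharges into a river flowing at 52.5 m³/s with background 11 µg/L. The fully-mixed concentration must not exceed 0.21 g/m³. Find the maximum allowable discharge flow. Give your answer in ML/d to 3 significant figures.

11 µg/L = 0.011 mg/L.
Mass balance at complete mixing: C_std·(Q_w + Q_r) = Q_w·C_e + Q_r·C_b.
Rearranging, Q_w = Q_r·(C_std − C_b)/(C_e − C_std) = 52.5·(0.21 − 0.011) / (0.546 − 0.21) = 31.09 m³/s.
= 2686 ML/d.

2690 ML/d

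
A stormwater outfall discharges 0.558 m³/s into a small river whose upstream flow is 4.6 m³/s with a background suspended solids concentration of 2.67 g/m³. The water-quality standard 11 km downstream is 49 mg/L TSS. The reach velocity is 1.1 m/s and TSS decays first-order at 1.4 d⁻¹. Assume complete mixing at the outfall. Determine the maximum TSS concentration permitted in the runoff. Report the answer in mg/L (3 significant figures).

511 mg/L

Travel time to the compliance point: t = 1.1e+04/1.1 = 1e+04 s = 0.1157 d; decay factor exp(−1.4·0.1157) = 0.8504.
So the concentration just after mixing may be at most 49/0.8504 = 57.62 mg/L.
Mass balance: 57.62·5.158 = 0.558·Cₑ + 4.6·2.67.
Cₑ = (297.2 − 12.28) / 0.558 = 510.6 mg/L.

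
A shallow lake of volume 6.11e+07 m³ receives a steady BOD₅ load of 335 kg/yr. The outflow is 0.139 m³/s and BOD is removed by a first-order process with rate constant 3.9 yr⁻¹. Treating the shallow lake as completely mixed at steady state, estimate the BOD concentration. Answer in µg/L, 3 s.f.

Outflow Q = 0.139 m³/s × 3.156e+07 s/yr = 4.387e+06 m³/yr.
Steady-state CSTR mass balance: W = Q·C + k·V·C, so C = W/(Q + kV).
Q + kV = 4.387e+06 + 3.9·6.11e+07 = 2.427e+08 m³/yr.
C = 335/2.427e+08 = 1.38e-06 kg/m³ = 0.00138 mg/L = 1.38 µg/L.

1.38 µg/L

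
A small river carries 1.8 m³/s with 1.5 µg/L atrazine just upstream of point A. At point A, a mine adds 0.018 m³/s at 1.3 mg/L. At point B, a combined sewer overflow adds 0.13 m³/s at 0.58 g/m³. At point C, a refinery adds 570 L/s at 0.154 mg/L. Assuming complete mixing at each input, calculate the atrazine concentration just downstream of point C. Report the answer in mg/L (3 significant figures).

0.0752 mg/L

1.5 µg/L = 0.0015 mg/L.
After input A: C = (1.8·0.0015 + 0.018·1.3) / 1.818 = 0.01436 mg/L.
After input B: C = (1.818·0.01436 + 0.13·0.58) / 1.948 = 0.0521 mg/L.
570 L/s = 0.57 m³/s.
After input C: C = (1.948·0.0521 + 0.57·0.154) / 2.518 = 0.07517 mg/L.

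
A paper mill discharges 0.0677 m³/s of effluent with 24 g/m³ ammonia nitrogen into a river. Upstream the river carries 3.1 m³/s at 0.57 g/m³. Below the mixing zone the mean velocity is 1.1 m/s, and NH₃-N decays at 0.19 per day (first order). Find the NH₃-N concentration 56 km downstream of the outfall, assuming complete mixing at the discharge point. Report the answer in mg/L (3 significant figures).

After complete mixing, C₀ = (0.0677·24 + 3.1·0.57) / 3.168 = 1.071 mg/L.
Travel time t = 5.6e+04 m / 1.1 m/s = 5.091e+04 s = 0.5892 d.
C = 1.071·exp(−0.19·0.5892) = 1.071·0.8941 = 0.9573 mg/L.

0.957 mg/L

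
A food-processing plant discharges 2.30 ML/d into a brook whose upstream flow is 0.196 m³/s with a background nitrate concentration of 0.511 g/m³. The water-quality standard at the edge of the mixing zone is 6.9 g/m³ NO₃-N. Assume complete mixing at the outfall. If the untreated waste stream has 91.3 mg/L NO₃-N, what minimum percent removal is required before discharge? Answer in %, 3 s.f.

40.9 %

2.30 ML/d = 0.02662 m³/s.
Mass balance: 6.9·0.2226 = 0.02662·Cₑ + 0.196·0.511.
Cₑ = (1.536 − 0.1002) / 0.02662 = 53.94 mg/L.
Required removal = 1 − 53.94/91.3 = 40.92 %.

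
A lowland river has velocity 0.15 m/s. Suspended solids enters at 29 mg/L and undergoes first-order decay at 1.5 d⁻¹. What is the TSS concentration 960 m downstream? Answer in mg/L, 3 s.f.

Travel time t = 960 m / 0.15 m/s = 960/0.15 = 6400 s = 0.07407 d.
First-order decay: C = 29·exp(−1.5·0.07407) = 29·0.8948 = 25.95 mg/L.

26.0 mg/L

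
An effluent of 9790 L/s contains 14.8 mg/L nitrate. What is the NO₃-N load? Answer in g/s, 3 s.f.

145 g/s

9790 L/s = 9.79 m³/s.
Mass flux = Q·C = 9.79 m³/s × 14.8 g/m³ = 144.9 g/s.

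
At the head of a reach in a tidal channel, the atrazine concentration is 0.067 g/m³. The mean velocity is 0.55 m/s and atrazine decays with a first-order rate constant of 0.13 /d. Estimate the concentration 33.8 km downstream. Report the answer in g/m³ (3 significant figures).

0.0611 g/m³

Travel time t = 33.8 km / 0.55 m/s = 3.38e+04/0.55 = 6.145e+04 s = 0.7113 d.
First-order decay: C = 0.067·exp(−0.13·0.7113) = 0.067·0.9117 = 0.06108 g/m³.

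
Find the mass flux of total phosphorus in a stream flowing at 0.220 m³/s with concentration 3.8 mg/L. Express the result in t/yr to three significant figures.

26.4 t/yr

Mass flux = Q·C = 0.22 m³/s × 3.8 g/m³ = 0.836 g/s.
= 0.836 g/s × 31.56 = 26.38 t/yr.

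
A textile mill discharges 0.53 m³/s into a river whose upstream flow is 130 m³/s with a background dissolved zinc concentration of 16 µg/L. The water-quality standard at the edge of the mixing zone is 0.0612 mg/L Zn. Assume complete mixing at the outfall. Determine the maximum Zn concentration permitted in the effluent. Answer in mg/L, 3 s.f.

16 µg/L = 0.016 mg/L.
Mass balance: 0.0612·130.5 = 0.53·Cₑ + 130·0.016.
Cₑ = (7.988 − 2.08) / 0.53 = 11.15 mg/L.

11.1 mg/L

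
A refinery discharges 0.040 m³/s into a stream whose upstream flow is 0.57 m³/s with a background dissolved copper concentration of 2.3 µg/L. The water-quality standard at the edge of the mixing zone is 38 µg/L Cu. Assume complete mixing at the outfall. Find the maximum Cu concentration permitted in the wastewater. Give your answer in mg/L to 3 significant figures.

2.3 µg/L = 0.0023 mg/L.
38 µg/L = 0.038 mg/L.
Mass balance: 0.038·0.61 = 0.04·Cₑ + 0.57·0.0023.
Cₑ = (0.02318 − 0.001311) / 0.04 = 0.5467 mg/L.

0.547 mg/L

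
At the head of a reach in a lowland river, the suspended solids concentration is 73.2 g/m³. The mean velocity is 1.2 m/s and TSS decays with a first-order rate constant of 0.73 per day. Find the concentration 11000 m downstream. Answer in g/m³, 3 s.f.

67.7 g/m³

Travel time t = 11000 m / 1.2 m/s = 1.1e+04/1.2 = 9167 s = 0.1061 d.
First-order decay: C = 73.2·exp(−0.73·0.1061) = 73.2·0.9255 = 67.74 g/m³.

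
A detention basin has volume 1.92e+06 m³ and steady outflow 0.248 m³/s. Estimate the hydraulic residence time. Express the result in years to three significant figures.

Q = 0.248 m³/s × 3.156e+07 s/yr = 7.826e+06 m³/yr.
Hydraulic residence time τ = V/Q = 1.92e+06/7.826e+06 = 0.2453 yr.

0.245 yr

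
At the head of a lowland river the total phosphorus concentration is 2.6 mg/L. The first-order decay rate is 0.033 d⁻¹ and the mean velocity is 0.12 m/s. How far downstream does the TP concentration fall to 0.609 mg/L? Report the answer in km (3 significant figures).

456 km

From C = C₀·e^(−kt), t = ln(C₀/C)/k = ln(2.6/0.609)/0.033 = 1.451/0.033 = 43.98 d.
Distance = v·t = 0.12 m/s × 3.8e+06 s = 4.56e+05 m = 456 km.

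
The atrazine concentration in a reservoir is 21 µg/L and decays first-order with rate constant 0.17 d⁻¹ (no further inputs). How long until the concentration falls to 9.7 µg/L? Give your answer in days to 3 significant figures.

t = ln(C₀/C)/k = ln(21/9.7)/0.17 = 0.7724/0.17 = 4.544 d.

4.54 d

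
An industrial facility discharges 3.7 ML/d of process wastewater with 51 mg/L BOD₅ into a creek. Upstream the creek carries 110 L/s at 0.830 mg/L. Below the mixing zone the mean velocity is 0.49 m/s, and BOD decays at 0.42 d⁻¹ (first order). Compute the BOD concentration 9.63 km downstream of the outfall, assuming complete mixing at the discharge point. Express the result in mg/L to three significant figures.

3.7 ML/d = 0.04282 m³/s.
110 L/s = 0.11 m³/s.
After complete mixing, C₀ = (0.04282·51 + 0.11·0.83) / 0.1528 = 14.89 mg/L.
Travel time t = 9630 m / 0.49 m/s = 1.965e+04 s = 0.2275 d.
C = 14.89·exp(−0.42·0.2275) = 14.89·0.9089 = 13.53 mg/L.

13.5 mg/L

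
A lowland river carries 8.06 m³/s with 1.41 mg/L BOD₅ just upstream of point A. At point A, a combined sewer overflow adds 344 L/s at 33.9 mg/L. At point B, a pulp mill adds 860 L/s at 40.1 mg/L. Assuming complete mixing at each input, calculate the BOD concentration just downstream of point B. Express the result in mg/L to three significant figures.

344 L/s = 0.344 m³/s.
After input A: C = (8.06·1.41 + 0.344·33.9) / 8.404 = 2.74 mg/L.
860 L/s = 0.86 m³/s.
After input B: C = (8.404·2.74 + 0.86·40.1) / 9.264 = 6.208 mg/L.

6.21 mg/L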